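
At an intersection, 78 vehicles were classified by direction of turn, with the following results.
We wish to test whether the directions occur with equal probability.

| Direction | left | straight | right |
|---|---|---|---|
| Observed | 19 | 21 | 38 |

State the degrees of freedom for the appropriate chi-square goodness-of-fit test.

There are k = 3 categories and no parameters were estimated from the data, so df = 3 − 1 = 2.

2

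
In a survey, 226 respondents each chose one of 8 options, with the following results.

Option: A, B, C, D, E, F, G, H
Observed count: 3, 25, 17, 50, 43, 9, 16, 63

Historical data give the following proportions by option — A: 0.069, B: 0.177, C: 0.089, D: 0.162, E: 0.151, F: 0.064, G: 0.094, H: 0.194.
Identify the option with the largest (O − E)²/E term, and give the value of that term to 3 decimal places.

Expected counts E_i = n·p_i: 226×0.069 = 15.594, 226×0.177 = 40.002, 226×0.089 = 20.114, 226×0.162 = 36.612, 226×0.151 = 34.126, 226×0.064 = 14.464, 226×0.094 = 21.244, 226×0.194 = 43.844.
cat         O        E   (O−E)²/E
A           3   15.594    10.1711
B          25   40.002     5.6262
C          17   20.114     0.4821
D          50   36.612     4.8956
E          43   34.126     2.3076
F           9   14.464     2.0641
G          16   21.244     1.2945
H          63   43.844     8.3695
The largest term is for A: 10.171.

A, 10.171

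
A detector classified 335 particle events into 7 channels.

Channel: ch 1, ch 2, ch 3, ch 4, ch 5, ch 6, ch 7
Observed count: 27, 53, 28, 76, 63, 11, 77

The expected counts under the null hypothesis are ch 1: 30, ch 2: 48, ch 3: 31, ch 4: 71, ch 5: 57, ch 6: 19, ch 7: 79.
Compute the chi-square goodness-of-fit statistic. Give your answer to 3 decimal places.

cat         O        E   (O−E)²/E
ch 1       27       30     0.3000
ch 2       53       48     0.5208
ch 3       28       31     0.2903
ch 4       76       71     0.3521
ch 5       63       57     0.6316
ch 6       11       19     3.3684
ch 7       77       79     0.0506
Sum = 5.514

5.514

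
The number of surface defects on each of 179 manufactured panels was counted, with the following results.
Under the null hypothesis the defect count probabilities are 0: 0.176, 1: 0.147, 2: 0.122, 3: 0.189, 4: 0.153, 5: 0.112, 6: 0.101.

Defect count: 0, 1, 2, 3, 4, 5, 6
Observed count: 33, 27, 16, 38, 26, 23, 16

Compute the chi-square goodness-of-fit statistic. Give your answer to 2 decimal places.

2.91

Expected counts E_i = n·p_i: 179×0.176 = 31.504, 179×0.147 = 26.313, 179×0.122 = 21.838, 179×0.189 = 33.831, 179×0.153 = 27.387, 179×0.112 = 20.048, 179×0.101 = 18.079.
χ² = (33−31.504)²/31.504 + (27−26.313)²/26.313 + (16−21.838)²/21.838 + (38−33.831)²/33.831 + (26−27.387)²/27.387 + (23−20.048)²/20.048 + (16−18.079)²/18.079
   = 0.071 + 0.018 + 1.561 + 0.514 + 0.070 + 0.435 + 0.239
Sum = 2.91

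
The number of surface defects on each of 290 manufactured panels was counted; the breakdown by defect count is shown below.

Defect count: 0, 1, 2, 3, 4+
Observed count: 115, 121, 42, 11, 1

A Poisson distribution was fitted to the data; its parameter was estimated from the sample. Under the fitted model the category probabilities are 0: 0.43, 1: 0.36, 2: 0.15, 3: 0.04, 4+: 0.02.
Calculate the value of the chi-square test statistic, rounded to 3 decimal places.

Expected counts E_i = n·p_i: 290×0.43 = 124.7, 290×0.36 = 104.4, 290×0.15 = 43.5, 290×0.04 = 11.6, 290×0.02 = 5.8.
0: (115 − 124.7)²/124.7 = 94.09/124.7 = 0.7545
1: (121 − 104.4)²/104.4 = 275.56/104.4 = 2.6395
2: (42 − 43.5)²/43.5 = 2.25/43.5 = 0.0517
3: (11 − 11.6)²/11.6 = 0.36/11.6 = 0.0310
4+: (1 − 5.8)²/5.8 = 23.04/5.8 = 3.9724
Sum = 7.449

7.449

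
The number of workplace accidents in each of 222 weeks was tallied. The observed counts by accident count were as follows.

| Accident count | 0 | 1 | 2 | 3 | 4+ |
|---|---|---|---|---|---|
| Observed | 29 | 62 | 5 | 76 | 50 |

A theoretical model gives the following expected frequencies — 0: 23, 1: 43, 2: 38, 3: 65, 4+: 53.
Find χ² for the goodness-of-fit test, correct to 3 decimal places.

0: (29 − 23)²/23 = 36/23 = 1.5652
1: (62 − 43)²/43 = 361/43 = 8.3953
2: (5 − 38)²/38 = 1089/38 = 28.6579
3: (76 − 65)²/65 = 121/65 = 1.8615
4+: (50 − 53)²/53 = 9/53 = 0.1698
Sum = 40.650

40.650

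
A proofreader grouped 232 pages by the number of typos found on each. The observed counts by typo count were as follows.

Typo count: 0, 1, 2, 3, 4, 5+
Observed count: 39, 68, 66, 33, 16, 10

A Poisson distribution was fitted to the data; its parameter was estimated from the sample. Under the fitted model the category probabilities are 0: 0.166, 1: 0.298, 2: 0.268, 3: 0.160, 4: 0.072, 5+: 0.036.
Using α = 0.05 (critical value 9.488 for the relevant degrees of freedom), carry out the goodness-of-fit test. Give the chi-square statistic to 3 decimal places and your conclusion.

1.072; do not reject

Expected counts E_i = n·p_i: 232×0.166 = 38.512, 232×0.298 = 69.136, 232×0.268 = 62.176, 232×0.160 = 37.12, 232×0.072 = 16.704, 232×0.036 = 8.352.
0: (39 − 38.512)²/38.512 = 0.238144/38.512 = 0.0062
1: (68 − 69.136)²/69.136 = 1.290496/69.136 = 0.0187
2: (66 − 62.176)²/62.176 = 14.622976/62.176 = 0.2352
3: (33 − 37.12)²/37.12 = 16.9744/37.12 = 0.4573
4: (16 − 16.704)²/16.704 = 0.495616/16.704 = 0.0297
5+: (10 − 8.352)²/8.352 = 2.715904/8.352 = 0.3252
Sum = 1.072
df = 4. Since 1.072 < 9.488, we do not reject H₀.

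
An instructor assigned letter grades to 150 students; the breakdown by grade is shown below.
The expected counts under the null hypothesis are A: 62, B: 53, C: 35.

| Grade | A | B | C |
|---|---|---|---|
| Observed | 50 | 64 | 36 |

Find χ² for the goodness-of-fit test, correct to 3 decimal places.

A: (50 − 62)²/62 = 144/62 = 2.3226
B: (64 − 53)²/53 = 121/53 = 2.2830
C: (36 − 35)²/35 = 1/35 = 0.0286
Sum = 4.634

4.634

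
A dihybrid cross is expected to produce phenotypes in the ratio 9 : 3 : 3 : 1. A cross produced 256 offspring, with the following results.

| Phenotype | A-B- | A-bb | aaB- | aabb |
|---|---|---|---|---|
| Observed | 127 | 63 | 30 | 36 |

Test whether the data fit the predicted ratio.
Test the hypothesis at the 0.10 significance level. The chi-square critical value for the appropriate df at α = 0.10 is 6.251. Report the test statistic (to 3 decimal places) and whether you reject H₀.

Ratio total = 16. Expected counts: 256×9/16 = 144, 256×3/16 = 48, 256×3/16 = 48, 256×1/16 = 16.
χ² = (127−144)²/144 + (63−48)²/48 + (30−48)²/48 + (36−16)²/16
   = 2.0069 + 4.6875 + 6.7500 + 25.0000
Sum = 38.444
df = 3. Since 38.444 > 6.251, we reject H₀.

38.444; reject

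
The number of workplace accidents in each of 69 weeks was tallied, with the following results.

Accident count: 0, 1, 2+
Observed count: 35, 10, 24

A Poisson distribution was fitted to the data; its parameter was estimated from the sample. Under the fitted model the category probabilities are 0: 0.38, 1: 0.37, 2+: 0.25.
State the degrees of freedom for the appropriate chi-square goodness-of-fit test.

1

There are k = 3 categories and 1 parameter estimated from the data, so df = 3 − 1 − 1 = 1.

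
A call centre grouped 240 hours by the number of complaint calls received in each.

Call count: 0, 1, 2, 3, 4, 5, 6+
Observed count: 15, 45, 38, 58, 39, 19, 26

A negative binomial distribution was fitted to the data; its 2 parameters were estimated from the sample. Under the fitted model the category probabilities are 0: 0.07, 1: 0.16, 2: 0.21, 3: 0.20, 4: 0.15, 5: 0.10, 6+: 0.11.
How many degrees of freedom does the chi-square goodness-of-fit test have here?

4

There are k = 7 categories and 2 parameters estimated from the data, so df = 7 − 1 − 2 = 4.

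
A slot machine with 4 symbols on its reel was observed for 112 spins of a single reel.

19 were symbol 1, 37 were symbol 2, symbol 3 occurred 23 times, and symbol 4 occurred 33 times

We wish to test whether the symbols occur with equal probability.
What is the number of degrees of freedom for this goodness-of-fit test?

3

There are k = 4 categories and no parameters were estimated from the data, so df = 4 − 1 = 3.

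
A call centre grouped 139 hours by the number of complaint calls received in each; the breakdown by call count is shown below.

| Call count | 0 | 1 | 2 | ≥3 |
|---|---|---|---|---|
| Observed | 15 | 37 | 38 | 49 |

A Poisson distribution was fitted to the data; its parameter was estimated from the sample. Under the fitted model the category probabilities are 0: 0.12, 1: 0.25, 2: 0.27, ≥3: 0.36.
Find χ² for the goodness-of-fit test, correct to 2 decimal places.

0.34

Expected counts E_i = n·p_i: 139×0.12 = 16.68, 139×0.25 = 34.75, 139×0.27 = 37.53, 139×0.36 = 50.04.
0: (15 − 16.68)²/16.68 = 2.8224/16.68 = 0.169
1: (37 − 34.75)²/34.75 = 5.0625/34.75 = 0.146
2: (38 − 37.53)²/37.53 = 0.2209/37.53 = 0.006
≥3: (49 − 50.04)²/50.04 = 1.0816/50.04 = 0.022
Sum = 0.34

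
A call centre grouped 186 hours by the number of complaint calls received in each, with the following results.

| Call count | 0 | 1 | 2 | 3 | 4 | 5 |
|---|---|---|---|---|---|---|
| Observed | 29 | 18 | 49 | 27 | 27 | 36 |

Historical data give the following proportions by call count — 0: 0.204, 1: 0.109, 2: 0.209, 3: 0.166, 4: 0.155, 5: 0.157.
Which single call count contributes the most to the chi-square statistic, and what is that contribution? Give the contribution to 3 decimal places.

Expected counts E_i = n·p_i: 186×0.204 = 37.944, 186×0.109 = 20.274, 186×0.209 = 38.874, 186×0.166 = 30.876, 186×0.155 = 28.83, 186×0.157 = 29.202.
0: (29 − 37.944)²/37.944 = 79.995136/37.944 = 2.1082
1: (18 − 20.274)²/20.274 = 5.171076/20.274 = 0.2551
2: (49 − 38.874)²/38.874 = 102.535876/38.874 = 2.6376
3: (27 − 30.876)²/30.876 = 15.023376/30.876 = 0.4866
4: (27 − 28.83)²/28.83 = 3.3489/28.83 = 0.1162
5: (36 − 29.202)²/29.202 = 46.212804/29.202 = 1.5825
The largest term is for 2: 2.638.

2, 2.638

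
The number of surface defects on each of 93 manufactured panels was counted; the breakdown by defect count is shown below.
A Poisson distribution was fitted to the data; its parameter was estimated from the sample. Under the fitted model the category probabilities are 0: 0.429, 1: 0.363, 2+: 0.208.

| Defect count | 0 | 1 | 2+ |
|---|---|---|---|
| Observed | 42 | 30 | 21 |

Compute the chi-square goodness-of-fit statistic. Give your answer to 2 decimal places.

Expected counts E_i = n·p_i: 93×0.429 = 39.897, 93×0.363 = 33.759, 93×0.208 = 19.344.
χ² = (42−39.897)²/39.897 + (30−33.759)²/33.759 + (21−19.344)²/19.344
   = 0.111 + 0.419 + 0.142
Sum = 0.67

0.67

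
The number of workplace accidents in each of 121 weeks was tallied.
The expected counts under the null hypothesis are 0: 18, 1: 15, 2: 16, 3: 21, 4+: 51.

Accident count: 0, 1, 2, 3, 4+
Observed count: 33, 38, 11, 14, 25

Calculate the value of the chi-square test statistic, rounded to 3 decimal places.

64.917

cat         O        E   (O−E)²/E
0          33       18    12.5000
1          38       15    35.2667
2          11       16     1.5625
3          14       21     2.3333
4+         25       51    13.2549
Sum = 64.917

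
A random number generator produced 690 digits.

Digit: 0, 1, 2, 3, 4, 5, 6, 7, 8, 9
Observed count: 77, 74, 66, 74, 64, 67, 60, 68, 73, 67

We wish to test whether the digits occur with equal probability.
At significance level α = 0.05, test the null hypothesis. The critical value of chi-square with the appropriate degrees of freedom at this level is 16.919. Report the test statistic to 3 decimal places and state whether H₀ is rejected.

3.681; do not reject

Expected count for each of the 10 categories: 690/10 = 69.
cat         O        E   (O−E)²/E
0          77       69     0.9275
1          74       69     0.3623
2          66       69     0.1304
3          74       69     0.3623
4          64       69     0.3623
5          67       69     0.0580
6          60       69     1.1739
7          68       69     0.0145
8          73       69     0.2319
9          67       69     0.0580
Sum = 3.681
df = 9. Since 3.681 < 16.919, we do not reject H₀.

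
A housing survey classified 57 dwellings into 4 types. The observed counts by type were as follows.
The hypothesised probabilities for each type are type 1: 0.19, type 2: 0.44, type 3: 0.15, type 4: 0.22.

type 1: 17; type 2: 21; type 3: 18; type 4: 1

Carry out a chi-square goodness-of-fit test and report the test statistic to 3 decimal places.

Expected counts E_i = n·p_i: 57×0.19 = 10.83, 57×0.44 = 25.08, 57×0.15 = 8.55, 57×0.22 = 12.54.
type 1: (17 − 10.83)²/10.83 = 38.0689/10.83 = 3.5151
type 2: (21 − 25.08)²/25.08 = 16.6464/25.08 = 0.6637
type 3: (18 − 8.55)²/8.55 = 89.3025/8.55 = 10.4447
type 4: (1 − 12.54)²/12.54 = 133.1716/12.54 = 10.6197
Sum = 25.243

25.243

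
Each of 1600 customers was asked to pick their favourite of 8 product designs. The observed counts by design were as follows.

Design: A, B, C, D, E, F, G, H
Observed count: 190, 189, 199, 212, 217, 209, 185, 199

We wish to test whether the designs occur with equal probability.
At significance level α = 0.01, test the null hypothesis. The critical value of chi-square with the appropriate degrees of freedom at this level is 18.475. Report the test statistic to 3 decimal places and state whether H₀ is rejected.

Under H₀ each category has probability 1/8, so each expected count is 1600/8 = 200.
cat         O        E   (O−E)²/E
A         190      200     0.5000
B         189      200     0.6050
C         199      200     0.0050
D         212      200     0.7200
E         217      200     1.4450
F         209      200     0.4050
G         185      200     1.1250
H         199      200     0.0050
Sum = 4.810
df = 7. Since 4.810 < 18.475, we do not reject H₀.

4.810; do not reject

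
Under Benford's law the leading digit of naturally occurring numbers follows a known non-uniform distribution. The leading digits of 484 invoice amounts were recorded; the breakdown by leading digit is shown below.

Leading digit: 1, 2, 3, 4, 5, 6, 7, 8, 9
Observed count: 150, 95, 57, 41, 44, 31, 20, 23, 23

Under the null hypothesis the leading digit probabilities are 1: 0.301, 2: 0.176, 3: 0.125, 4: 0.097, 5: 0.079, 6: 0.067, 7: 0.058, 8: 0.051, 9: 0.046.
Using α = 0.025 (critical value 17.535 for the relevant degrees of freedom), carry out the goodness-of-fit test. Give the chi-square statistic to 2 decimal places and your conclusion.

Expected counts E_i = n·p_i: 484×0.301 = 145.684, 484×0.176 = 85.184, 484×0.125 = 60.5, 484×0.097 = 46.948, 484×0.079 = 38.236, 484×0.067 = 32.428, 484×0.058 = 28.072, 484×0.051 = 24.684, 484×0.046 = 22.264.
cat         O        E   (O−E)²/E
1         150  145.684      0.128
2          95   85.184      1.131
3          57     60.5      0.202
4          41   46.948      0.754
5          44   38.236      0.869
6          31   32.428      0.063
7          20   28.072      2.321
8          23   24.684      0.115
9          23   22.264      0.024
Sum = 5.61
df = 8. Since 5.61 < 17.535, we do not reject H₀.

5.61; do not reject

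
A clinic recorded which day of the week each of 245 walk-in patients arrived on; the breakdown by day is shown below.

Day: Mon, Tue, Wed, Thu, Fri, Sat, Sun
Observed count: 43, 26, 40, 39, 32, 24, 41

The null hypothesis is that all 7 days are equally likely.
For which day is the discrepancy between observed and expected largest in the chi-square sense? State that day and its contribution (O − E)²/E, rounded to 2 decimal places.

Sat, 3.46

Under H₀ each category has probability 1/7, so each expected count is 245/7 = 35.
cat         O        E   (O−E)²/E
Mon        43       35      1.829
Tue        26       35      2.314
Wed        40       35      0.714
Thu        39       35      0.457
Fri        32       35      0.257
Sat        24       35      3.457
Sun        41       35      1.029
The largest term is for Sat: 3.46.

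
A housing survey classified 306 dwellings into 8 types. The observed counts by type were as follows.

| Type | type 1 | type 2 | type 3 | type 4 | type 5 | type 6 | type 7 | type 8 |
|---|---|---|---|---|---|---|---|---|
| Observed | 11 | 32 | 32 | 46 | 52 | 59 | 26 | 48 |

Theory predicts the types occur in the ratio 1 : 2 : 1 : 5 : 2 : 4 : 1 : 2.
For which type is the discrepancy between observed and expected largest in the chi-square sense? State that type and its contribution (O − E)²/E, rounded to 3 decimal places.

type 4, 17.894

Ratio total = 18. Expected counts: 306×1/18 = 17, 306×2/18 = 34, 306×1/18 = 17, 306×5/18 = 85, 306×2/18 = 34, 306×4/18 = 68, 306×1/18 = 17, 306×2/18 = 34.
cat         O        E   (O−E)²/E
type 1     11       17     2.1176
type 2     32       34     0.1176
type 3     32       17    13.2353
type 4     46       85    17.8941
type 5     52       34     9.5294
type 6     59       68     1.1912
type 7     26       17     4.7647
type 8     48       34     5.7647
The largest term is for type 4: 17.894.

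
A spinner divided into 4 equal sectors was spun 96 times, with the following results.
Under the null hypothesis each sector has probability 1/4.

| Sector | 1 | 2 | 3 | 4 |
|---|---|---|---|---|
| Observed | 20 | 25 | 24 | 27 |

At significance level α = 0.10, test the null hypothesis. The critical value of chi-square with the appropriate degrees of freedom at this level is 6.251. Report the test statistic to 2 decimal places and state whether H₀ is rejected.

1.08; do not reject

Under H₀ each category has probability 1/4, so each expected count is 96/4 = 24.
χ² = (20−24)²/24 + (25−24)²/24 + (24−24)²/24 + (27−24)²/24
   = 0.667 + 0.042 + 0.000 + 0.375
Sum = 1.08
df = 3. Since 1.08 < 6.251, we do not reject H₀.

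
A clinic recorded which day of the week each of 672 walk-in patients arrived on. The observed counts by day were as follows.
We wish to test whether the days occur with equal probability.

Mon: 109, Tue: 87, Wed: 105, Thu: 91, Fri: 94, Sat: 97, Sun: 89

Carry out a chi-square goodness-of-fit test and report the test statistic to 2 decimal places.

Under H₀ each category has probability 1/7, so each expected count is 672/7 = 96.
χ² = (109−96)²/96 + (87−96)²/96 + (105−96)²/96 + (91−96)²/96 + (94−96)²/96 + (97−96)²/96 + (89−96)²/96
   = 1.760 + 0.844 + 0.844 + 0.260 + 0.042 + 0.010 + 0.510
Sum = 4.27

4.27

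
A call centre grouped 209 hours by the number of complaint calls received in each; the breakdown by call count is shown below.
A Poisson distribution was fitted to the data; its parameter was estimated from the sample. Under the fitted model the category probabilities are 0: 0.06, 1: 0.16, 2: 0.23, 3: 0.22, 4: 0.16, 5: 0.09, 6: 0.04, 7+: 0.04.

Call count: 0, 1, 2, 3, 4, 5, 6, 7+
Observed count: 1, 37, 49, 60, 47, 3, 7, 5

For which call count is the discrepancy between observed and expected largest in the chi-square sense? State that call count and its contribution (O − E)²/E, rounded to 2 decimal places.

Expected counts E_i = n·p_i: 209×0.06 = 12.54, 209×0.16 = 33.44, 209×0.23 = 48.07, 209×0.22 = 45.98, 209×0.16 = 33.44, 209×0.09 = 18.81, 209×0.04 = 8.36, 209×0.04 = 8.36.
cat         O        E   (O−E)²/E
0           1    12.54     10.620
1          37    33.44      0.379
2          49    48.07      0.018
3          60    45.98      4.275
4          47    33.44      5.499
5           3    18.81     13.288
6           7     8.36      0.221
7+          5     8.36      1.350
The largest term is for 5: 13.29.

5, 13.29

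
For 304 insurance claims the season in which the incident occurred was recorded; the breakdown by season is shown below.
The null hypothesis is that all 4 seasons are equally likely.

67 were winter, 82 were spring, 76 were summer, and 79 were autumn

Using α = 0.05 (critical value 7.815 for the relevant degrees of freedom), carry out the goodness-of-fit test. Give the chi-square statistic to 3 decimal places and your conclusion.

1.658; do not reject

Under H₀ each category has probability 1/4, so each expected count is 304/4 = 76.
cat         O        E   (O−E)²/E
winter     67       76     1.0658
spring     82       76     0.4737
summer     76       76     0.0000
autumn     79       76     0.1184
Sum = 1.658
df = 3. Since 1.658 < 7.815, we do not reject H₀.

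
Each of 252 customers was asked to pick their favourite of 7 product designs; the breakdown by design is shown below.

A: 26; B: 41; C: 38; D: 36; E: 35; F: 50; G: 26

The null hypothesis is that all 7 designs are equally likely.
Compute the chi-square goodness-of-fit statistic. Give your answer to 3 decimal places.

11.833

Expected count for each of the 7 categories: 252/7 = 36.
cat         O        E   (O−E)²/E
A          26       36     2.7778
B          41       36     0.6944
C          38       36     0.1111
D          36       36     0.0000
E          35       36     0.0278
F          50       36     5.4444
G          26       36     2.7778
Sum = 11.833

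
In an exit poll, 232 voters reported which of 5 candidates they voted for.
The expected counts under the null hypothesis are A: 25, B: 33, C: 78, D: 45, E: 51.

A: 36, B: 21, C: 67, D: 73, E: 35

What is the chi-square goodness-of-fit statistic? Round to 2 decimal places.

33.20

cat         O        E   (O−E)²/E
A          36       25      4.840
B          21       33      4.364
C          67       78      1.551
D          73       45     17.422
E          35       51      5.020
Sum = 33.20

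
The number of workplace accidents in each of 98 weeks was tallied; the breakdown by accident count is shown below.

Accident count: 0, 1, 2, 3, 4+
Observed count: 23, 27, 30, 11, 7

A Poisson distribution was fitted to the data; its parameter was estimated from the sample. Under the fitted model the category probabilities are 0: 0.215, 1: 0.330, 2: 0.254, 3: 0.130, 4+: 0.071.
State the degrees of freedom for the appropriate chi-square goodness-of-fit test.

3

There are k = 5 categories and 1 parameter estimated from the data, so df = 5 − 1 − 1 = 3.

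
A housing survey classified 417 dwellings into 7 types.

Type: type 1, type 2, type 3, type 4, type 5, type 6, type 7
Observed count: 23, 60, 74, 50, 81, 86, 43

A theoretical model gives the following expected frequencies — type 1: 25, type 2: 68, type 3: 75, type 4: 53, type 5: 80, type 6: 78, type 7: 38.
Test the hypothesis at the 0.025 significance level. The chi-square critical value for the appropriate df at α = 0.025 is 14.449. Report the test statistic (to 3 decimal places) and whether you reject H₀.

χ² = (23−25)²/25 + (60−68)²/68 + (74−75)²/75 + (50−53)²/53 + (81−80)²/80 + (86−78)²/78 + (43−38)²/38
   = 0.1600 + 0.9412 + 0.0133 + 0.1698 + 0.0125 + 0.8205 + 0.6579
Sum = 2.775
df = 6. Since 2.775 < 14.449, we do not reject H₀.

2.775; do not reject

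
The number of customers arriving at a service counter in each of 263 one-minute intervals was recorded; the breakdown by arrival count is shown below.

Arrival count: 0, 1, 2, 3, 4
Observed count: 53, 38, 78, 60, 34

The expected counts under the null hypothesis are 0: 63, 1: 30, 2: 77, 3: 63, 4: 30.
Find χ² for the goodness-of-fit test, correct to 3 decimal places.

4.410

χ² = (53−63)²/63 + (38−30)²/30 + (78−77)²/77 + (60−63)²/63 + (34−30)²/30
   = 1.5873 + 2.1333 + 0.0130 + 0.1429 + 0.5333
Sum = 4.410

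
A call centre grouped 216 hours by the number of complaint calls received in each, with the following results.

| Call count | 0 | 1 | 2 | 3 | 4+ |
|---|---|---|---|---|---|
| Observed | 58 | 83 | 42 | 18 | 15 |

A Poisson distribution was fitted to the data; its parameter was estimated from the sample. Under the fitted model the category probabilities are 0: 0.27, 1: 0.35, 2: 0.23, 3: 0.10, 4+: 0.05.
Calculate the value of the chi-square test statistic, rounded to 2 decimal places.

4.15

Expected counts E_i = n·p_i: 216×0.27 = 58.32, 216×0.35 = 75.6, 216×0.23 = 49.68, 216×0.10 = 21.6, 216×0.05 = 10.8.
χ² = (58−58.32)²/58.32 + (83−75.6)²/75.6 + (42−49.68)²/49.68 + (18−21.6)²/21.6 + (15−10.8)²/10.8
   = 0.002 + 0.724 + 1.187 + 0.600 + 1.633
Sum = 4.15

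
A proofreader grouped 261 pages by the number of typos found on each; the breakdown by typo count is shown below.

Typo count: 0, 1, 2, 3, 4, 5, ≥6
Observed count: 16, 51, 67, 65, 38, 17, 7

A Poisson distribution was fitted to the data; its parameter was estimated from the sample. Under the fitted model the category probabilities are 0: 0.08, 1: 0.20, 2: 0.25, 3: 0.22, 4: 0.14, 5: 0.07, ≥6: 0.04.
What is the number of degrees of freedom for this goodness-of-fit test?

There are k = 7 categories and 1 parameter estimated from the data, so df = 7 − 1 − 1 = 5.

5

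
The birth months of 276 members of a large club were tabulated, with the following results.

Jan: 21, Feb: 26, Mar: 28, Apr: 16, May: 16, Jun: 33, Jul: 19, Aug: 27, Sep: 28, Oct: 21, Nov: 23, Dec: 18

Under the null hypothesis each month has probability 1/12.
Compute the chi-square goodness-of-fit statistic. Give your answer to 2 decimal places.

14.00

Expected count for each of the 12 categories: 276/12 = 23.
Jan: (21 − 23)²/23 = 4/23 = 0.174
Feb: (26 − 23)²/23 = 9/23 = 0.391
Mar: (28 − 23)²/23 = 25/23 = 1.087
Apr: (16 − 23)²/23 = 49/23 = 2.130
May: (16 − 23)²/23 = 49/23 = 2.130
Jun: (33 − 23)²/23 = 100/23 = 4.348
Jul: (19 − 23)²/23 = 16/23 = 0.696
Aug: (27 − 23)²/23 = 16/23 = 0.696
Sep: (28 − 23)²/23 = 25/23 = 1.087
Oct: (21 − 23)²/23 = 4/23 = 0.174
Nov: (23 − 23)²/23 = 0/23 = 0.000
Dec: (18 − 23)²/23 = 25/23 = 1.087
Sum = 14.00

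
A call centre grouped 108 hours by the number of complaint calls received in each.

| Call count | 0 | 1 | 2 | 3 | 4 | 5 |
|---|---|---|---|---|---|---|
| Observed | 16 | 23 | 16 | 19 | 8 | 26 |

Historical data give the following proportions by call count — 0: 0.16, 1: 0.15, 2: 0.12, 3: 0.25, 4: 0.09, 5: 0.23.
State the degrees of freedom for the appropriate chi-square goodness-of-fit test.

5

There are k = 6 categories and no parameters were estimated from the data, so df = 6 − 1 = 5.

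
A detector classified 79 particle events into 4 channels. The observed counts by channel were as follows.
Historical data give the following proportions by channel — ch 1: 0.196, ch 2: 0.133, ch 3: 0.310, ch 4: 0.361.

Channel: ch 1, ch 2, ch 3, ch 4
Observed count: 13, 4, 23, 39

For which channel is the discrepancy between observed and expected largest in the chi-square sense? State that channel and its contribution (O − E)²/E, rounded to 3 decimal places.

ch 2, 4.030

Expected counts E_i = n·p_i: 79×0.196 = 15.484, 79×0.133 = 10.507, 79×0.310 = 24.49, 79×0.361 = 28.519.
ch 1: (13 − 15.484)²/15.484 = 6.170256/15.484 = 0.3985
ch 2: (4 − 10.507)²/10.507 = 42.341049/10.507 = 4.0298
ch 3: (23 − 24.49)²/24.49 = 2.2201/24.49 = 0.0907
ch 4: (39 − 28.519)²/28.519 = 109.851361/28.519 = 3.8519
The largest term is for ch 2: 4.030.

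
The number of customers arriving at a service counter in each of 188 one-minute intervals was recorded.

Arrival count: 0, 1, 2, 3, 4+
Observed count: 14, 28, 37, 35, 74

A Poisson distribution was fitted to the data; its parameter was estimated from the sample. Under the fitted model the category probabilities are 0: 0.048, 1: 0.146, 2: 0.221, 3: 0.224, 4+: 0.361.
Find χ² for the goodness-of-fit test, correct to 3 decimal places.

5.008

Expected counts E_i = n·p_i: 188×0.048 = 9.024, 188×0.146 = 27.448, 188×0.221 = 41.548, 188×0.224 = 42.112, 188×0.361 = 67.868.
cat         O        E   (O−E)²/E
0          14    9.024     2.7439
1          28   27.448     0.0111
2          37   41.548     0.4978
3          35   42.112     1.2011
4+         74   67.868     0.5540
Sum = 5.008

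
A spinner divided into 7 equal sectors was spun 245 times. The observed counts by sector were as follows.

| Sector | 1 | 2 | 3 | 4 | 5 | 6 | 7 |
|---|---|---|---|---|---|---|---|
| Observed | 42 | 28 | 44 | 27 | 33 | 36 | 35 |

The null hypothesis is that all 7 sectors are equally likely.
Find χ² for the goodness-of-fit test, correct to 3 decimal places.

Under H₀ each category has probability 1/7, so each expected count is 245/7 = 35.
χ² = (42−35)²/35 + (28−35)²/35 + (44−35)²/35 + (27−35)²/35 + (33−35)²/35 + (36−35)²/35 + (35−35)²/35
   = 1.4000 + 1.4000 + 2.3143 + 1.8286 + 0.1143 + 0.0286 + 0.0000
Sum = 7.086

7.086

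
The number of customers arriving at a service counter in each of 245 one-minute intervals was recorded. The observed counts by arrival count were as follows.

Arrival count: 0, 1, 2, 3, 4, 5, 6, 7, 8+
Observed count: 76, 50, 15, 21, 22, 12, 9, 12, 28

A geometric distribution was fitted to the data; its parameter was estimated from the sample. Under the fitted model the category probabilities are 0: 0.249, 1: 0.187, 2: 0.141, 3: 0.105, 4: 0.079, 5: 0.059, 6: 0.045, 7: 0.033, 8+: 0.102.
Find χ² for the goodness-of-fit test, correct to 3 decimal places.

Expected counts E_i = n·p_i: 245×0.249 = 61.005, 245×0.187 = 45.815, 245×0.141 = 34.545, 245×0.105 = 25.725, 245×0.079 = 19.355, 245×0.059 = 14.455, 245×0.045 = 11.025, 245×0.033 = 8.085, 245×0.102 = 24.99.
χ² = (76−61.005)²/61.005 + (50−45.815)²/45.815 + (15−34.545)²/34.545 + (21−25.725)²/25.725 + (22−19.355)²/19.355 + (12−14.455)²/14.455 + (9−11.025)²/11.025 + (12−8.085)²/8.085 + (28−24.99)²/24.99
   = 3.6858 + 0.3823 + 11.0582 + 0.8679 + 0.3615 + 0.4170 + 0.3719 + 1.8958 + 0.3625
Sum = 19.403

19.403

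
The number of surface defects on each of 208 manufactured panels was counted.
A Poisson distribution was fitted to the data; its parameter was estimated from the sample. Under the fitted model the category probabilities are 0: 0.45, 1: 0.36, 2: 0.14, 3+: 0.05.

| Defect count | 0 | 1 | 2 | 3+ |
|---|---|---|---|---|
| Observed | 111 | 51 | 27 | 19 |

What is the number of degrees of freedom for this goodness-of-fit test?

2

There are k = 4 categories and 1 parameter estimated from the data, so df = 4 − 1 − 1 = 2.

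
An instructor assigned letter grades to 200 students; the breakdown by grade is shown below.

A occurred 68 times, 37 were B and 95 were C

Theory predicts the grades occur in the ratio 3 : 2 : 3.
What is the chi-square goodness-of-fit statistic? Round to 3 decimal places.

Ratio total = 8. Expected counts: 200×3/8 = 75, 200×2/8 = 50, 200×3/8 = 75.
χ² = (68−75)²/75 + (37−50)²/50 + (95−75)²/75
   = 0.6533 + 3.3800 + 5.3333
Sum = 9.367

9.367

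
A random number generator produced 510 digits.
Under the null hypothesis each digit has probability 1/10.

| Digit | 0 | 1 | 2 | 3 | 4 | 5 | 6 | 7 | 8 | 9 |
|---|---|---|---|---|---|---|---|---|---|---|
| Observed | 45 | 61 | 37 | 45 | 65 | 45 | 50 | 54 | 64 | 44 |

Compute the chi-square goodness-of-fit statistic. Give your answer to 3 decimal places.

Under H₀ each category has probability 1/10, so each expected count is 510/10 = 51.
cat         O        E   (O−E)²/E
0          45       51     0.7059
1          61       51     1.9608
2          37       51     3.8431
3          45       51     0.7059
4          65       51     3.8431
5          45       51     0.7059
6          50       51     0.0196
7          54       51     0.1765
8          64       51     3.3137
9          44       51     0.9608
Sum = 16.235

16.235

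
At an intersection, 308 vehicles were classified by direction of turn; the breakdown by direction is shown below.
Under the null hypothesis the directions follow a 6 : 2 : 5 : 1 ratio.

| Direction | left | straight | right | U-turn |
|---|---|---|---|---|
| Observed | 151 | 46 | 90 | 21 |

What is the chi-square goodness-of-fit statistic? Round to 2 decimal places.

Ratio total = 14. Expected counts: 308×6/14 = 132, 308×2/14 = 44, 308×5/14 = 110, 308×1/14 = 22.
left: (151 − 132)²/132 = 361/132 = 2.735
straight: (46 − 44)²/44 = 4/44 = 0.091
right: (90 − 110)²/110 = 400/110 = 3.636
U-turn: (21 − 22)²/22 = 1/22 = 0.045
Sum = 6.51

6.51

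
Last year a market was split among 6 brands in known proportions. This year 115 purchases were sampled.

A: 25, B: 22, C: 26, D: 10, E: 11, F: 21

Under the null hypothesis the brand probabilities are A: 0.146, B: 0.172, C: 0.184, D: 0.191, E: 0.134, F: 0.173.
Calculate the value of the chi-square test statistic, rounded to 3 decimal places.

13.212

Expected counts E_i = n·p_i: 115×0.146 = 16.79, 115×0.172 = 19.78, 115×0.184 = 21.16, 115×0.191 = 21.965, 115×0.134 = 15.41, 115×0.173 = 19.895.
A: (25 − 16.79)²/16.79 = 67.4041/16.79 = 4.0145
B: (22 − 19.78)²/19.78 = 4.9284/19.78 = 0.2492
C: (26 − 21.16)²/21.16 = 23.4256/21.16 = 1.1071
D: (10 − 21.965)²/21.965 = 143.161225/21.965 = 6.5177
E: (11 − 15.41)²/15.41 = 19.4481/15.41 = 1.2620
F: (21 − 19.895)²/19.895 = 1.221025/19.895 = 0.0614
Sum = 13.212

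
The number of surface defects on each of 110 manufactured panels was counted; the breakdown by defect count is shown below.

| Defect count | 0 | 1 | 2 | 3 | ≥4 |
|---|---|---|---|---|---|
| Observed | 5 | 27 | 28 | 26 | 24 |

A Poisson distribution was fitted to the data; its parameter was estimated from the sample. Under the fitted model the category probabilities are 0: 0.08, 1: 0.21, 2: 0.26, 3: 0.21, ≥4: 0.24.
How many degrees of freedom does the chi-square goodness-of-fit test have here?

3

There are k = 5 categories and 1 parameter estimated from the data, so df = 5 − 1 − 1 = 3.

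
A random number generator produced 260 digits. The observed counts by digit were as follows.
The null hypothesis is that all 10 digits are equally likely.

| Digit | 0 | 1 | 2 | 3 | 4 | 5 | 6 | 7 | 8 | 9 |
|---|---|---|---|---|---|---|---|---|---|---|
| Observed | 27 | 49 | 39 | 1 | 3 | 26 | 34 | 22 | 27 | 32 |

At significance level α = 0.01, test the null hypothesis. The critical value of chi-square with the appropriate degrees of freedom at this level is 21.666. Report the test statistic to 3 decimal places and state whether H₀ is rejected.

75.769; reject

Expected count for each of the 10 categories: 260/10 = 26.
cat         O        E   (O−E)²/E
0          27       26     0.0385
1          49       26    20.3462
2          39       26     6.5000
3           1       26    24.0385
4           3       26    20.3462
5          26       26     0.0000
6          34       26     2.4615
7          22       26     0.6154
8          27       26     0.0385
9          32       26     1.3846
Sum = 75.769
df = 9. Since 75.769 > 21.666, we reject H₀.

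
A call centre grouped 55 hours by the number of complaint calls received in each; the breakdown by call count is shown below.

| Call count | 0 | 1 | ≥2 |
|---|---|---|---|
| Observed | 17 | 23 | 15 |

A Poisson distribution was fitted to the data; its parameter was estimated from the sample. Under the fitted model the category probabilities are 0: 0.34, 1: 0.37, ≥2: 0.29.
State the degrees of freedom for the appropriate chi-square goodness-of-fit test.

There are k = 3 categories and 1 parameter estimated from the data, so df = 3 − 1 − 1 = 1.

1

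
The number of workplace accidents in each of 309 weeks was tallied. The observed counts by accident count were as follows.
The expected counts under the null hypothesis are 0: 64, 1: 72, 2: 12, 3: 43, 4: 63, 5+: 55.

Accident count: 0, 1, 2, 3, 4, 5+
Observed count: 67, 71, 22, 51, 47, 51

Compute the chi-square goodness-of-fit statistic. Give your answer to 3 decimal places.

cat         O        E   (O−E)²/E
0          67       64     0.1406
1          71       72     0.0139
2          22       12     8.3333
3          51       43     1.4884
4          47       63     4.0635
5+         51       55     0.2909
Sum = 14.331

14.331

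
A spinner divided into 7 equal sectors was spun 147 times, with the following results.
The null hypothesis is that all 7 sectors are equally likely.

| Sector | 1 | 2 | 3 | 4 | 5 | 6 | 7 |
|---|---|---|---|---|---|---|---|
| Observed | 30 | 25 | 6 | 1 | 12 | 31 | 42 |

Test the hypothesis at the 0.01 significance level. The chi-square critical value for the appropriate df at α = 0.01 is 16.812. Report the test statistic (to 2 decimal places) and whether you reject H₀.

64.00; reject

Expected count for each of the 7 categories: 147/7 = 21.
1: (30 − 21)²/21 = 81/21 = 3.857
2: (25 − 21)²/21 = 16/21 = 0.762
3: (6 − 21)²/21 = 225/21 = 10.714
4: (1 − 21)²/21 = 400/21 = 19.048
5: (12 − 21)²/21 = 81/21 = 3.857
6: (31 − 21)²/21 = 100/21 = 4.762
7: (42 − 21)²/21 = 441/21 = 21.000
Sum = 64.00
df = 6. Since 64.00 > 16.812, we reject H₀.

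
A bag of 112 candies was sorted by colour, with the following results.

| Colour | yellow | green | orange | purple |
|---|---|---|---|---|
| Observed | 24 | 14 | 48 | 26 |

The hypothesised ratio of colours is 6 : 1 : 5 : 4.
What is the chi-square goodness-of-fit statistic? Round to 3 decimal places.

19.686

Ratio total = 16. Expected counts: 112×6/16 = 42, 112×1/16 = 7, 112×5/16 = 35, 112×4/16 = 28.
χ² = (24−42)²/42 + (14−7)²/7 + (48−35)²/35 + (26−28)²/28
   = 7.7143 + 7.0000 + 4.8286 + 0.1429
Sum = 19.686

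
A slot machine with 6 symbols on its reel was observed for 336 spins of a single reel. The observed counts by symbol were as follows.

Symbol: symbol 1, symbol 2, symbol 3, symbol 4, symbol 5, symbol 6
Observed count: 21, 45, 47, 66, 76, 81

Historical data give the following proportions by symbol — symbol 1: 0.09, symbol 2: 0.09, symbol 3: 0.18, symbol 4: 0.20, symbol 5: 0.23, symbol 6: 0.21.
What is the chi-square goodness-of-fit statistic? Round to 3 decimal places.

Expected counts E_i = n·p_i: 336×0.09 = 30.24, 336×0.09 = 30.24, 336×0.18 = 60.48, 336×0.20 = 67.2, 336×0.23 = 77.28, 336×0.21 = 70.56.
symbol 1: (21 − 30.24)²/30.24 = 85.3776/30.24 = 2.8233
symbol 2: (45 − 30.24)²/30.24 = 217.8576/30.24 = 7.2043
symbol 3: (47 − 60.48)²/60.48 = 181.7104/60.48 = 3.0045
symbol 4: (66 − 67.2)²/67.2 = 1.44/67.2 = 0.0214
symbol 5: (76 − 77.28)²/77.28 = 1.6384/77.28 = 0.0212
symbol 6: (81 − 70.56)²/70.56 = 108.9936/70.56 = 1.5447
Sum = 14.619

14.619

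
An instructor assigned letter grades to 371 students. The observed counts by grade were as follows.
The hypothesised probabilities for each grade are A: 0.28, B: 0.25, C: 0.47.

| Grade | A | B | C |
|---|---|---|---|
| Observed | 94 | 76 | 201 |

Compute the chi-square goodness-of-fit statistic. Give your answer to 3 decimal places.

8.032

Expected counts E_i = n·p_i: 371×0.28 = 103.88, 371×0.25 = 92.75, 371×0.47 = 174.37.
cat         O        E   (O−E)²/E
A          94   103.88     0.9397
B          76    92.75     3.0249
C         201   174.37     4.0670
Sum = 8.032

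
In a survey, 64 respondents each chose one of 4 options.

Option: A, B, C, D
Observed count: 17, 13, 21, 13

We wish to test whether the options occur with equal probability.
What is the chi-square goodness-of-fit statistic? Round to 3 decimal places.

Under H₀ each category has probability 1/4, so each expected count is 64/4 = 16.
A: (17 − 16)²/16 = 1/16 = 0.0625
B: (13 − 16)²/16 = 9/16 = 0.5625
C: (21 − 16)²/16 = 25/16 = 1.5625
D: (13 − 16)²/16 = 9/16 = 0.5625
Sum = 2.750

2.750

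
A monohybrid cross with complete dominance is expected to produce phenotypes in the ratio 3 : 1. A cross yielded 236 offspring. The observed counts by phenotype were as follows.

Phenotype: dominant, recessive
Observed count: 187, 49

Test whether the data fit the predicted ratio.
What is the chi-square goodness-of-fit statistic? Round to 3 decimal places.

Ratio total = 4. Expected counts: 236×3/4 = 177, 236×1/4 = 59.
χ² = (187−177)²/177 + (49−59)²/59
   = 0.5650 + 1.6949
Sum = 2.260

2.260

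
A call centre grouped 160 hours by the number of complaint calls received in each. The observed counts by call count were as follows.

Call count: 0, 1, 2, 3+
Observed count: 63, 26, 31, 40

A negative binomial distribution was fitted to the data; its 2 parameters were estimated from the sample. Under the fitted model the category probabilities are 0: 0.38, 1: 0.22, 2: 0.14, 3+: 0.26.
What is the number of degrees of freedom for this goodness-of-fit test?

There are k = 4 categories and 2 parameters estimated from the data, so df = 4 − 1 − 2 = 1.

1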